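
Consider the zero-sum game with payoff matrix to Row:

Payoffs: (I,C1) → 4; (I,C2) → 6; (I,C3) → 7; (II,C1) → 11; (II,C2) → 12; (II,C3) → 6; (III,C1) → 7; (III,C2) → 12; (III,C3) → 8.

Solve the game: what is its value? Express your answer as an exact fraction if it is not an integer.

23/3

Row minima: I → 4, II → 6, III → 7; maximin = 7.
Column maxima: C1 → 11, C2 → 12, C3 → 8; minimax = 8.
7 ≠ 8, so there is no saddle point; optimal play is mixed.
I is strictly dominated by III, so Row never plays it.
C2 is strictly dominated by C1 (it gives Row strictly more in every row), so Column never plays it.
On the remaining 2×2 (II, III vs C1, C3):
Let Row play II with probability p. Expected payoff against C1: 11p + 7(1−p) = 4p + 7; against C3: 6p + 8(1−p) = −2p + 8.
Setting these equal: 4p + 7 = −2p + 8 ⇒ 6p = 1 ⇒ p = 1/6, and the value is (4)·(1/6) + 7 = 23/3.
For Column: with q = P(C1), equating II's and III's payoffs gives 5q + 6 = −q + 8 ⇒ q = 1/3.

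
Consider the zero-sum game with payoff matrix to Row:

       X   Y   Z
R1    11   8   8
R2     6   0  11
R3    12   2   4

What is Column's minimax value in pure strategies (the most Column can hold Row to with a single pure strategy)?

Column maxima: X → 12, Y → 8, Z → 11.
The smallest of these is 8.

8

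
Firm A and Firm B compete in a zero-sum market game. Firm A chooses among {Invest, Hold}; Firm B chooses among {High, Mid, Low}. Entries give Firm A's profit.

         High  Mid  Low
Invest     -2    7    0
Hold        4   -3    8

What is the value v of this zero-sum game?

11/8

Row minima: Invest → -2, Hold → -3; maximin = -2.
Column maxima: High → 4, Mid → 7, Low → 8; minimax = 4.
-2 ≠ 4, so there is no saddle point; optimal play is mixed.
Low is strictly dominated by High (it gives Firm A strictly more in every row), so Firm B never plays it.
On the remaining 2×2 (Invest, Hold vs High, Mid):
Let Firm A play Invest with probability p. Expected payoff against High: (-2)p + 4(1−p) = −6p + 4; against Mid: 7p + (-3)(1−p) = 10p − 3.
Setting these equal: −6p + 4 = 10p − 3 ⇒ −16p = -7 ⇒ p = 7/16, and the value is (-6)·(7/16) + 4 = 11/8.
For Firm B: with q = P(High), equating Invest's and Hold's payoffs gives −9q + 7 = 7q − 3 ⇒ q = 5/8.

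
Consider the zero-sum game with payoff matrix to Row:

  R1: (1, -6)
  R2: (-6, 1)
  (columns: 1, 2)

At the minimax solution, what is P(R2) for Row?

1/2

Row minima: R1 → -6, R2 → -6; maximin = -6.
Column maxima: 1 → 1, 2 → 1; minimax = 1.
-6 ≠ 1, so there is no saddle point; optimal play is mixed.
Let Row play R1 with probability p. Expected payoff against 1: 1p + (-6)(1−p) = 7p − 6; against 2: (-6)p + 1(1−p) = −7p + 1.
Setting these equal: 7p − 6 = −7p + 1 ⇒ 14p = 7 ⇒ p = 1/2, and the value is (7)·(1/2) − 6 = -5/2.
For Column: with q = P(1), equating R1's and R2's payoffs gives 7q − 6 = −7q + 1 ⇒ q = 1/2.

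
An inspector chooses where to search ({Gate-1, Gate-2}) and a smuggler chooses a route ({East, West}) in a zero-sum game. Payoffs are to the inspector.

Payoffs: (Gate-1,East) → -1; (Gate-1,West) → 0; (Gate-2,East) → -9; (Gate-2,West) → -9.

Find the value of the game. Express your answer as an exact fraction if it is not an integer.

Row minima: Gate-1 → -1, Gate-2 → -9; maximin = -1.
Column maxima: East → -1, West → 0; minimax = -1.
Since maximin = minimax = -1, there is a saddle point and the value is -1.

-1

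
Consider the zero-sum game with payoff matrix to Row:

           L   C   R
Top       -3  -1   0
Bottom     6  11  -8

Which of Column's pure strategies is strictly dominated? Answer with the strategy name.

C

L holds Row's payoff strictly below C in every row: -3 < -1, 6 < 11.
So C is strictly dominated for Column.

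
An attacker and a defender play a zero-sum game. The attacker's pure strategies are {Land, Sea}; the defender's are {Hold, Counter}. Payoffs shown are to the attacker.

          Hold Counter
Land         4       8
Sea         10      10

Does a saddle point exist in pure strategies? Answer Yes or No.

Yes

Row minima: Land → 4, Sea → 10; maximin = 10.
Column maxima: Hold → 10, Counter → 10; minimax = 10.
maximin = minimax = 10, so a saddle point exists.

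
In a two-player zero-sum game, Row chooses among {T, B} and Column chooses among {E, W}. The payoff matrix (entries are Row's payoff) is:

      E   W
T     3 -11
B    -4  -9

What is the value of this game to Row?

Row minima: T → -11, B → -9; maximin = -9.
Column maxima: E → 3, W → -9; minimax = -9.
Since maximin = minimax = -9, there is a saddle point and the value is -9.

-9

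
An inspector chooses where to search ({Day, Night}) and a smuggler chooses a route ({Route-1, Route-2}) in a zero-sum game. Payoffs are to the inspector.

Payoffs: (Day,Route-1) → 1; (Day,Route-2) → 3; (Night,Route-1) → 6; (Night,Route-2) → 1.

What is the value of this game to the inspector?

Row minima: Day → 1, Night → 1; maximin = 1.
Column maxima: Route-1 → 6, Route-2 → 3; minimax = 3.
1 ≠ 3, so there is no saddle point; optimal play is mixed.
Let the inspector play Day with probability p. Expected payoff against Route-1: 1p + 6(1−p) = −5p + 6; against Route-2: 3p + 1(1−p) = 2p + 1.
Setting these equal: −5p + 6 = 2p + 1 ⇒ −7p = -5 ⇒ p = 5/7, and the value is (-5)·(5/7) + 6 = 17/7.
For the smuggler: with q = P(Route-1), equating Day's and Night's payoffs gives −2q + 3 = 5q + 1 ⇒ q = 2/7.

17/7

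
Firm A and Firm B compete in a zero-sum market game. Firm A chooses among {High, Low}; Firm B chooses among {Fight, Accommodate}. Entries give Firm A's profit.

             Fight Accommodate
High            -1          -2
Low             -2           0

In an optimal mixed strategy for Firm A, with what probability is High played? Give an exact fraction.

2/3

Row minima: High → -2, Low → -2; maximin = -2.
Column maxima: Fight → -1, Accommodate → 0; minimax = -1.
-2 ≠ -1, so there is no saddle point; optimal play is mixed.
Let Firm A play High with probability p. Expected payoff against Fight: (-1)p + (-2)(1−p) = p − 2; against Accommodate: (-2)p + 0(1−p) = −2p.
Setting these equal: p − 2 = −2p ⇒ 3p = 2 ⇒ p = 2/3, and the value is (1)·(2/3) − 2 = -4/3.
For Firm B: with q = P(Fight), equating High's and Low's payoffs gives q − 2 = −2q ⇒ q = 2/3.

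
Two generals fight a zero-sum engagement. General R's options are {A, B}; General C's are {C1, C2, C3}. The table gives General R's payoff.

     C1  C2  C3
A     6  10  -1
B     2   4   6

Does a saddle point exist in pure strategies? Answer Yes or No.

Row minima: A → -1, B → 2; maximin = 2.
Column maxima: C1 → 6, C2 → 10, C3 → 6; minimax = 6.
2 ≠ 6, so no pure-strategy equilibrium exists.

No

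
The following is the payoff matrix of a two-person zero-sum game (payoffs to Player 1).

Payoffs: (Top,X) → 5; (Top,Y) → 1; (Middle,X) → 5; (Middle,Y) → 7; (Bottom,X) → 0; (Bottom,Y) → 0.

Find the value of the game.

Row minima: Top → 1, Middle → 5, Bottom → 0; maximin = 5.
Column maxima: X → 5, Y → 7; minimax = 5.
Since maximin = minimax = 5, there is a saddle point and the value is 5.

5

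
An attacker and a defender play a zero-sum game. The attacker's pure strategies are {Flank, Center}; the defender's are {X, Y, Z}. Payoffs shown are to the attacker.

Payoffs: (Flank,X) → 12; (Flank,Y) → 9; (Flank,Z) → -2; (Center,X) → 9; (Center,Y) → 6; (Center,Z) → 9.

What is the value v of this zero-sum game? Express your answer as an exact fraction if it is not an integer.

Row minima: Flank → -2, Center → 6; maximin = 6.
Column maxima: X → 12, Y → 9, Z → 9; minimax = 9.
6 ≠ 9, so there is no saddle point; optimal play is mixed.
X is strictly dominated by Y (it gives the attacker strictly more in every row), so the defender never plays it.
On the remaining 2×2 (Flank, Center vs Y, Z):
Let the attacker play Flank with probability p. Expected payoff against Y: 9p + 6(1−p) = 3p + 6; against Z: (-2)p + 9(1−p) = −11p + 9.
Setting these equal: 3p + 6 = −11p + 9 ⇒ 14p = 3 ⇒ p = 3/14, and the value is (3)·(3/14) + 6 = 93/14.
For the defender: with q = P(Y), equating Flank's and Center's payoffs gives 11q − 2 = −3q + 9 ⇒ q = 11/14.

93/14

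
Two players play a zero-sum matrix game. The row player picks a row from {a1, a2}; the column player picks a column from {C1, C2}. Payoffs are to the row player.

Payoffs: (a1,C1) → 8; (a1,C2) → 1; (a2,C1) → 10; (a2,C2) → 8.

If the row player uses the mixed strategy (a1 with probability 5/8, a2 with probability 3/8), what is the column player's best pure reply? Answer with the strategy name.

C2

If the column player plays C1, the row player's expected payoff is (5/8)·8 + (3/8)·10 = 35/4.
If the column player plays C2, the row player's expected payoff is (5/8)·1 + (3/8)·8 = 29/8.
The column player minimizes the row player's payoff; the smallest is 29/8, so the best response is C2.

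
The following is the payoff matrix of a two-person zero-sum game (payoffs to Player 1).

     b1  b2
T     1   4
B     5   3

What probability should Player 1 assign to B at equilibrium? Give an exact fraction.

3/5

Row minima: T → 1, B → 3; maximin = 3.
Column maxima: b1 → 5, b2 → 4; minimax = 4.
3 ≠ 4, so there is no saddle point; optimal play is mixed.
Let Player 1 play T with probability p. Expected payoff against b1: 1p + 5(1−p) = −4p + 5; against b2: 4p + 3(1−p) = p + 3.
Setting these equal: −4p + 5 = p + 3 ⇒ −5p = -2 ⇒ p = 2/5, and the value is (-4)·(2/5) + 5 = 17/5.
For Player 2: with q = P(b1), equating T's and B's payoffs gives −3q + 4 = 2q + 3 ⇒ q = 1/5.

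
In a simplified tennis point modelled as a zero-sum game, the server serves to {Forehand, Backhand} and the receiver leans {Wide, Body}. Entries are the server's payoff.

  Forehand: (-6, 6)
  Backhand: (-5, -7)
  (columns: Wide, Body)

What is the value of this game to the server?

-36/7

Row minima: Forehand → -6, Backhand → -7; maximin = -6.
Column maxima: Wide → -5, Body → 6; minimax = -5.
-6 ≠ -5, so there is no saddle point; optimal play is mixed.
Let the server play Forehand with probability p. Expected payoff against Wide: (-6)p + (-5)(1−p) = −p − 5; against Body: 6p + (-7)(1−p) = 13p − 7.
Setting these equal: −p − 5 = 13p − 7 ⇒ −14p = -2 ⇒ p = 1/7, and the value is (-1)·(1/7) − 5 = -36/7.
For the receiver: with q = P(Wide), equating Forehand's and Backhand's payoffs gives −12q + 6 = 2q − 7 ⇒ q = 13/14.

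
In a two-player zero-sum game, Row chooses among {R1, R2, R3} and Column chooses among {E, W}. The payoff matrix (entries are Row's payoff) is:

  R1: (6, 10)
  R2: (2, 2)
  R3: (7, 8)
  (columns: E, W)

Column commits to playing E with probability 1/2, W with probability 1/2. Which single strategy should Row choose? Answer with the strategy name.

Expected payoff of R1: (1/2)·6 + (1/2)·10 = 8.
Expected payoff of R2: (1/2)·2 + (1/2)·2 = 2.
Expected payoff of R3: (1/2)·7 + (1/2)·8 = 15/2.
The largest is 8, so Row's best response is R1.

R1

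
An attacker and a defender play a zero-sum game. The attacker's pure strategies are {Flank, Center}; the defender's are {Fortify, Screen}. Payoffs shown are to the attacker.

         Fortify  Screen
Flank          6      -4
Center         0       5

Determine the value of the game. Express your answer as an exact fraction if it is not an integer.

Row minima: Flank → -4, Center → 0; maximin = 0.
Column maxima: Fortify → 6, Screen → 5; minimax = 5.
0 ≠ 5, so there is no saddle point; optimal play is mixed.
Let the attacker play Flank with probability p. Expected payoff against Fortify: 6p + 0(1−p) = 6p; against Screen: (-4)p + 5(1−p) = −9p + 5.
Setting these equal: 6p = −9p + 5 ⇒ 15p = 5 ⇒ p = 1/3, and the value is (6)·(1/3) = 2.
For the defender: with q = P(Fortify), equating Flank's and Center's payoffs gives 10q − 4 = −5q + 5 ⇒ q = 3/5.

2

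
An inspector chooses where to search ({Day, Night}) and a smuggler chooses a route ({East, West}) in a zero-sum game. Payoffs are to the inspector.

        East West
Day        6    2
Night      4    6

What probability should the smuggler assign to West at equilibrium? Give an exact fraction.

Row minima: Day → 2, Night → 4; maximin = 4.
Column maxima: East → 6, West → 6; minimax = 6.
4 ≠ 6, so there is no saddle point; optimal play is mixed.
Let the inspector play Day with probability p. Expected payoff against East: 6p + 4(1−p) = 2p + 4; against West: 2p + 6(1−p) = −4p + 6.
Setting these equal: 2p + 4 = −4p + 6 ⇒ 6p = 2 ⇒ p = 1/3, and the value is (2)·(1/3) + 4 = 14/3.
For the smuggler: with q = P(East), equating Day's and Night's payoffs gives 4q + 2 = −2q + 6 ⇒ q = 2/3.

1/3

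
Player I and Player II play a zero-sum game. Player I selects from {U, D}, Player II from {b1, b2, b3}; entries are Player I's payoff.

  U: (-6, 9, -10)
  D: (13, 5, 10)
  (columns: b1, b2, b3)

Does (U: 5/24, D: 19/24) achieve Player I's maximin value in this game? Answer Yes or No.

Yes

Against b1 this mix gives (5/24)·(-6) + (19/24)·13 = 217/24.
Against b2 this mix gives (5/24)·9 + (19/24)·5 = 35/6.
Against b3 this mix gives (5/24)·(-10) + (19/24)·10 = 35/6.
All of Player II's active replies (b2, b3) yield 35/6, and no column does worse for Player I. The mix makes Player II indifferent and guarantees 35/6, so it is optimal.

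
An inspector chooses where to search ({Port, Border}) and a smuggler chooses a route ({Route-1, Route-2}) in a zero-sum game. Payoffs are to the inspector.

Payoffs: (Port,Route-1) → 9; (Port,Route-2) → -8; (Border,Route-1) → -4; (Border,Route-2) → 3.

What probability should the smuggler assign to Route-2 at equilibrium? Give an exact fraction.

Row minima: Port → -8, Border → -4; maximin = -4.
Column maxima: Route-1 → 9, Route-2 → 3; minimax = 3.
-4 ≠ 3, so there is no saddle point; optimal play is mixed.
Let the inspector play Port with probability p. Expected payoff against Route-1: 9p + (-4)(1−p) = 13p − 4; against Route-2: (-8)p + 3(1−p) = −11p + 3.
Setting these equal: 13p − 4 = −11p + 3 ⇒ 24p = 7 ⇒ p = 7/24, and the value is (13)·(7/24) − 4 = -5/24.
For the smuggler: with q = P(Route-1), equating Port's and Border's payoffs gives 17q − 8 = −7q + 3 ⇒ q = 11/24.

13/24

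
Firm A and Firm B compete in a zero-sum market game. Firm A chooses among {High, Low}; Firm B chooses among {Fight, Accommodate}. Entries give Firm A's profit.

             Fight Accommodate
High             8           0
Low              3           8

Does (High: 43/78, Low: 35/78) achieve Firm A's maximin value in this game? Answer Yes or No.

No

Against Fight this mix gives (43/78)·8 + (35/78)·3 = 449/78.
Against Accommodate this mix gives (43/78)·0 + (35/78)·8 = 140/39.
Firm B will play Accommodate, holding Firm A to 140/39. Shifting weight toward the row that does better against Accommodate would raise this floor (the equalizing mix achieves 64/13 against both Accommodate and Fight), so the proposed strategy is not optimal.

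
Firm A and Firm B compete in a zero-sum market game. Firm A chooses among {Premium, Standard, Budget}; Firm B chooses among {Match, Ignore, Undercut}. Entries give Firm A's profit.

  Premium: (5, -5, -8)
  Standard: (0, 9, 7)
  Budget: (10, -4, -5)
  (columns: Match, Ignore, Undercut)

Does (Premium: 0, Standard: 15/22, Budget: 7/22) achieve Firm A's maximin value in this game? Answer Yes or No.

Yes

Against Match this mix gives (15/22)·0 + (7/22)·10 = 35/11.
Against Ignore this mix gives (15/22)·9 + (7/22)·(-4) = 107/22.
Against Undercut this mix gives (15/22)·7 + (7/22)·(-5) = 35/11.
All of Firm B's active replies (Match, Undercut) yield 35/11, and no column does worse for Firm A. The mix makes Firm B indifferent and guarantees 35/11, so it is optimal.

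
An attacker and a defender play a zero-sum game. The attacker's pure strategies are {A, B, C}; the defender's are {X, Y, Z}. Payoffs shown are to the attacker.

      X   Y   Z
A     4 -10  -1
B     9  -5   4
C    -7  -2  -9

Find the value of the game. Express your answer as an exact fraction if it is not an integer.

-53/16

Row minima: A → -10, B → -5, C → -9; maximin = -5.
Column maxima: X → 9, Y → -2, Z → 4; minimax = -2.
-5 ≠ -2, so there is no saddle point; optimal play is mixed.
A is strictly dominated by B, so the attacker never plays it.
X is strictly dominated by Z (it gives the attacker strictly more in every row), so the defender never plays it.
On the remaining 2×2 (B, C vs Y, Z):
Let the attacker play B with probability p. Expected payoff against Y: (-5)p + (-2)(1−p) = −3p − 2; against Z: 4p + (-9)(1−p) = 13p − 9.
Setting these equal: −3p − 2 = 13p − 9 ⇒ −16p = -7 ⇒ p = 7/16, and the value is (-3)·(7/16) − 2 = -53/16.
For the defender: with q = P(Y), equating B's and C's payoffs gives −9q + 4 = 7q − 9 ⇒ q = 13/16.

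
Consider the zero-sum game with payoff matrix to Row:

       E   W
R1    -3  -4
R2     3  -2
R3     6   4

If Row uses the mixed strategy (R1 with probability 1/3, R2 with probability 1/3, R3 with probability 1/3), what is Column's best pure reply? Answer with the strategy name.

If Column plays E, Row's expected payoff is (1/3)·(-3) + (1/3)·3 + (1/3)·6 = 2.
If Column plays W, Row's expected payoff is (1/3)·(-4) + (1/3)·(-2) + (1/3)·4 = -2/3.
Column minimizes Row's payoff; the smallest is -2/3, so the best response is W.

W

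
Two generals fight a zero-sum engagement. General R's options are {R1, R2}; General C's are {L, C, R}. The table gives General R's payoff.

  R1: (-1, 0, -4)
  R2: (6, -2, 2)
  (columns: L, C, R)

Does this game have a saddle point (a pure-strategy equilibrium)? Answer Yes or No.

Row minima: R1 → -4, R2 → -2; maximin = -2.
Column maxima: L → 6, C → 0, R → 2; minimax = 0.
-2 ≠ 0, so no pure-strategy equilibrium exists.

No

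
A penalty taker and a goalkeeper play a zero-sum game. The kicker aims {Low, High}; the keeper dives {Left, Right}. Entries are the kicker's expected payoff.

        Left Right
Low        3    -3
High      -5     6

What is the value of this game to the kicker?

3/17

Row minima: Low → -3, High → -5; maximin = -3.
Column maxima: Left → 3, Right → 6; minimax = 3.
-3 ≠ 3, so there is no saddle point; optimal play is mixed.
Let the kicker play Low with probability p. Expected payoff against Left: 3p + (-5)(1−p) = 8p − 5; against Right: (-3)p + 6(1−p) = −9p + 6.
Setting these equal: 8p − 5 = −9p + 6 ⇒ 17p = 11 ⇒ p = 11/17, and the value is (8)·(11/17) − 5 = 3/17.
For the keeper: with q = P(Left), equating Low's and High's payoffs gives 6q − 3 = −11q + 6 ⇒ q = 9/17.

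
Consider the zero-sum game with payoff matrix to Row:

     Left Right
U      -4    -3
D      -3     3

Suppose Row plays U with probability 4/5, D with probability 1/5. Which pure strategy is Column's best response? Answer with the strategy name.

Left

If Column plays Left, Row's expected payoff is (4/5)·(-4) + (1/5)·(-3) = -19/5.
If Column plays Right, Row's expected payoff is (4/5)·(-3) + (1/5)·3 = -9/5.
Column minimizes Row's payoff; the smallest is -19/5, so the best response is Left.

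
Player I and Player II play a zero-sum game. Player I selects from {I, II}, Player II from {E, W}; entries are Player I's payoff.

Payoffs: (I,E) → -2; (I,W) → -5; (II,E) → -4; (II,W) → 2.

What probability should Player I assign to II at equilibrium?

Row minima: I → -5, II → -4; maximin = -4.
Column maxima: E → -2, W → 2; minimax = -2.
-4 ≠ -2, so there is no saddle point; optimal play is mixed.
Let Player I play I with probability p. Expected payoff against E: (-2)p + (-4)(1−p) = 2p − 4; against W: (-5)p + 2(1−p) = −7p + 2.
Setting these equal: 2p − 4 = −7p + 2 ⇒ 9p = 6 ⇒ p = 2/3, and the value is (2)·(2/3) − 4 = -8/3.
For Player II: with q = P(E), equating I's and II's payoffs gives 3q − 5 = −6q + 2 ⇒ q = 7/9.

1/3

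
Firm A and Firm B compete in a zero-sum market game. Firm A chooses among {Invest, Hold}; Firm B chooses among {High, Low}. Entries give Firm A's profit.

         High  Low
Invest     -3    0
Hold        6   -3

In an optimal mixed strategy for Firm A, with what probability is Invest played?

3/4

Row minima: Invest → -3, Hold → -3; maximin = -3.
Column maxima: High → 6, Low → 0; minimax = 0.
-3 ≠ 0, so there is no saddle point; optimal play is mixed.
Let Firm A play Invest with probability p. Expected payoff against High: (-3)p + 6(1−p) = −9p + 6; against Low: 0p + (-3)(1−p) = 3p − 3.
Setting these equal: −9p + 6 = 3p − 3 ⇒ −12p = -9 ⇒ p = 3/4, and the value is (-9)·(3/4) + 6 = -3/4.
For Firm B: with q = P(High), equating Invest's and Hold's payoffs gives −3q = 9q − 3 ⇒ q = 1/4.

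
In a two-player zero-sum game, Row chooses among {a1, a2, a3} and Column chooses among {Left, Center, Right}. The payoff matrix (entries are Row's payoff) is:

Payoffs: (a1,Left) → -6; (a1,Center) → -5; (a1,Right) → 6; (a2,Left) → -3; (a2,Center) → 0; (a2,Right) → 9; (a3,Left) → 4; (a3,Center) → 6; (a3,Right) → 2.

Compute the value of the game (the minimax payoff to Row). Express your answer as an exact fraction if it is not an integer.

Row minima: a1 → -6, a2 → -3, a3 → 2; maximin = 2.
Column maxima: Left → 4, Center → 6, Right → 9; minimax = 4.
2 ≠ 4, so there is no saddle point; optimal play is mixed.
a1 is strictly dominated by a2, so Row never plays it.
Center is strictly dominated by Left (it gives Row strictly more in every row), so Column never plays it.
On the remaining 2×2 (a2, a3 vs Left, Right):
Let Row play a2 with probability p. Expected payoff against Left: (-3)p + 4(1−p) = −7p + 4; against Right: 9p + 2(1−p) = 7p + 2.
Setting these equal: −7p + 4 = 7p + 2 ⇒ −14p = -2 ⇒ p = 1/7, and the value is (-7)·(1/7) + 4 = 3.
For Column: with q = P(Left), equating a2's and a3's payoffs gives −12q + 9 = 2q + 2 ⇒ q = 1/2.

3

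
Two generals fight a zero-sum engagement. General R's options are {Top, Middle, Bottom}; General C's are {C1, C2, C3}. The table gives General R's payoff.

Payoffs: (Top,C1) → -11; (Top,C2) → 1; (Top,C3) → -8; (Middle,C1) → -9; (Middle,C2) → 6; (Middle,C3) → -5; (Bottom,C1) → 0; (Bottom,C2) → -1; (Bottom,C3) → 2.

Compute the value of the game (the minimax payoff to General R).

Row minima: Top → -11, Middle → -9, Bottom → -1; maximin = -1.
Column maxima: C1 → 0, C2 → 6, C3 → 2; minimax = 0.
-1 ≠ 0, so there is no saddle point; optimal play is mixed.
Top is strictly dominated by Middle, so General R never plays it.
C3 is strictly dominated by C1 (it gives General R strictly more in every row), so General C never plays it.
On the remaining 2×2 (Middle, Bottom vs C1, C2):
Let General R play Middle with probability p. Expected payoff against C1: (-9)p + 0(1−p) = −9p; against C2: 6p + (-1)(1−p) = 7p − 1.
Setting these equal: −9p = 7p − 1 ⇒ −16p = -1 ⇒ p = 1/16, and the value is (-9)·(1/16) = -9/16.
For General C: with q = P(C1), equating Middle's and Bottom's payoffs gives −15q + 6 = q − 1 ⇒ q = 7/16.

-9/16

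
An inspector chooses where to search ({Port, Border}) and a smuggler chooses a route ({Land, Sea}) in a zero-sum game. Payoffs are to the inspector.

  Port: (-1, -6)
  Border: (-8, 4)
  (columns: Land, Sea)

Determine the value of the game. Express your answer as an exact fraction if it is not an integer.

-52/17

Row minima: Port → -6, Border → -8; maximin = -6.
Column maxima: Land → -1, Sea → 4; minimax = -1.
-6 ≠ -1, so there is no saddle point; optimal play is mixed.
Let the inspector play Port with probability p. Expected payoff against Land: (-1)p + (-8)(1−p) = 7p − 8; against Sea: (-6)p + 4(1−p) = −10p + 4.
Setting these equal: 7p − 8 = −10p + 4 ⇒ 17p = 12 ⇒ p = 12/17, and the value is (7)·(12/17) − 8 = -52/17.
For the smuggler: with q = P(Land), equating Port's and Border's payoffs gives 5q − 6 = −12q + 4 ⇒ q = 10/17.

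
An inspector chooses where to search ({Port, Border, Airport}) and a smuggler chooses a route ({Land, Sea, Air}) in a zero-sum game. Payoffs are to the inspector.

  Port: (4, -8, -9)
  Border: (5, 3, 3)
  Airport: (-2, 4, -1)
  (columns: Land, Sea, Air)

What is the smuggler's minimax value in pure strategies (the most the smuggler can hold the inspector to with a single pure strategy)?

3

Column maxima: Land → 5, Sea → 4, Air → 3.
The smallest of these is 3.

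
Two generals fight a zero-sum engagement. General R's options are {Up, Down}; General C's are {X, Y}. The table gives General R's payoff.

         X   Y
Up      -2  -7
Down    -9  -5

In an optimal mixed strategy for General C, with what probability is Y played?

7/9

Row minima: Up → -7, Down → -9; maximin = -7.
Column maxima: X → -2, Y → -5; minimax = -5.
-7 ≠ -5, so there is no saddle point; optimal play is mixed.
Let General R play Up with probability p. Expected payoff against X: (-2)p + (-9)(1−p) = 7p − 9; against Y: (-7)p + (-5)(1−p) = −2p − 5.
Setting these equal: 7p − 9 = −2p − 5 ⇒ 9p = 4 ⇒ p = 4/9, and the value is (7)·(4/9) − 9 = -53/9.
For General C: with q = P(X), equating Up's and Down's payoffs gives 5q − 7 = −4q − 5 ⇒ q = 2/9.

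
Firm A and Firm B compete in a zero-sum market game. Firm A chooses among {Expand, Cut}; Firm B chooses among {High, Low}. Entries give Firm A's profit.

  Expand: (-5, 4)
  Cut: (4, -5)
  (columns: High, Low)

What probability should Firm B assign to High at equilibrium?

1/2

Row minima: Expand → -5, Cut → -5; maximin = -5.
Column maxima: High → 4, Low → 4; minimax = 4.
-5 ≠ 4, so there is no saddle point; optimal play is mixed.
Let Firm A play Expand with probability p. Expected payoff against High: (-5)p + 4(1−p) = −9p + 4; against Low: 4p + (-5)(1−p) = 9p − 5.
Setting these equal: −9p + 4 = 9p − 5 ⇒ −18p = -9 ⇒ p = 1/2, and the value is (-9)·(1/2) + 4 = -1/2.
For Firm B: with q = P(High), equating Expand's and Cut's payoffs gives −9q + 4 = 9q − 5 ⇒ q = 1/2.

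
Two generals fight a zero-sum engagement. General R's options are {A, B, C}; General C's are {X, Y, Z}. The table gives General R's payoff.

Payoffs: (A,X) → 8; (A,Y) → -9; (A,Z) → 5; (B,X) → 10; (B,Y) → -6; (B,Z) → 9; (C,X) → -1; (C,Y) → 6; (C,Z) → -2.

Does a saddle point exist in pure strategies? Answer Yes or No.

Row minima: A → -9, B → -6, C → -2; maximin = -2.
Column maxima: X → 10, Y → 6, Z → 9; minimax = 6.
-2 ≠ 6, so no pure-strategy equilibrium exists.

No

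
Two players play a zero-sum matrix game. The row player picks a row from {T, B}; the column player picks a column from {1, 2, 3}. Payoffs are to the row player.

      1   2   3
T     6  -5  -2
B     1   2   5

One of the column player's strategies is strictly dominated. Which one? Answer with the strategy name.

3

2 holds the row player's payoff strictly below 3 in every row: -5 < -2, 2 < 5.
So 3 is strictly dominated for the column player.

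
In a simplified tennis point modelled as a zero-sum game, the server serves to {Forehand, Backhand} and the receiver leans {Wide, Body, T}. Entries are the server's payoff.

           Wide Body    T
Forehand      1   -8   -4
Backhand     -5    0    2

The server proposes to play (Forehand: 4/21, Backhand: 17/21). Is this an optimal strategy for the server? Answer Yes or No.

Against Wide this mix gives (4/21)·1 + (17/21)·(-5) = -27/7.
Against Body this mix gives (4/21)·(-8) + (17/21)·0 = -32/21.
Against T this mix gives (4/21)·(-4) + (17/21)·2 = 6/7.
The receiver will play Wide, holding the server to -27/7. Shifting weight toward the row that does better against Wide would raise this floor (the equalizing mix achieves -20/7 against both Wide and Body), so the proposed strategy is not optimal.

No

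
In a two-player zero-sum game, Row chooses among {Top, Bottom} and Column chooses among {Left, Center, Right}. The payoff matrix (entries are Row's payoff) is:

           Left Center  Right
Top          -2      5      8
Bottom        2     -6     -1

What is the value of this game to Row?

-2/15

Row minima: Top → -2, Bottom → -6; maximin = -2.
Column maxima: Left → 2, Center → 5, Right → 8; minimax = 2.
-2 ≠ 2, so there is no saddle point; optimal play is mixed.
Right is strictly dominated by Center (it gives Row strictly more in every row), so Column never plays it.
On the remaining 2×2 (Top, Bottom vs Left, Center):
Let Row play Top with probability p. Expected payoff against Left: (-2)p + 2(1−p) = −4p + 2; against Center: 5p + (-6)(1−p) = 11p − 6.
Setting these equal: −4p + 2 = 11p − 6 ⇒ −15p = -8 ⇒ p = 8/15, and the value is (-4)·(8/15) + 2 = -2/15.
For Column: with q = P(Left), equating Top's and Bottom's payoffs gives −7q + 5 = 8q − 6 ⇒ q = 11/15.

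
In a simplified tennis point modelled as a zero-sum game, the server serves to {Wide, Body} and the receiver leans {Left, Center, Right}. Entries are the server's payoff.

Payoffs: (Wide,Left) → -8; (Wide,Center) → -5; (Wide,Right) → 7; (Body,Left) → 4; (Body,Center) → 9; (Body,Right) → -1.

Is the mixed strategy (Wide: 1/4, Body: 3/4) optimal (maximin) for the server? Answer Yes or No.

Yes

Against Left this mix gives (1/4)·(-8) + (3/4)·4 = 1.
Against Center this mix gives (1/4)·(-5) + (3/4)·9 = 11/2.
Against Right this mix gives (1/4)·7 + (3/4)·(-1) = 1.
All of the receiver's active replies (Left, Right) yield 1, and no column does worse for the server. The mix makes the receiver indifferent and guarantees 1, so it is optimal.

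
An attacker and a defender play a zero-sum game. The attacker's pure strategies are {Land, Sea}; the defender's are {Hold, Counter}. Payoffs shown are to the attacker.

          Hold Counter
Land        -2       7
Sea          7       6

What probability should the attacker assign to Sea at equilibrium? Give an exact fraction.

Row minima: Land → -2, Sea → 6; maximin = 6.
Column maxima: Hold → 7, Counter → 7; minimax = 7.
6 ≠ 7, so there is no saddle point; optimal play is mixed.
Let the attacker play Land with probability p. Expected payoff against Hold: (-2)p + 7(1−p) = −9p + 7; against Counter: 7p + 6(1−p) = p + 6.
Setting these equal: −9p + 7 = p + 6 ⇒ −10p = -1 ⇒ p = 1/10, and the value is (-9)·(1/10) + 7 = 61/10.
For the defender: with q = P(Hold), equating Land's and Sea's payoffs gives −9q + 7 = q + 6 ⇒ q = 1/10.

9/10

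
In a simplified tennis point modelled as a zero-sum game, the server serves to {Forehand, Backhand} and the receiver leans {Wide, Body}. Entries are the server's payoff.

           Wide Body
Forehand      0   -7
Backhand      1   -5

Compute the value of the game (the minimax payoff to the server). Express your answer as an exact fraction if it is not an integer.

Row minima: Forehand → -7, Backhand → -5; maximin = -5.
Column maxima: Wide → 1, Body → -5; minimax = -5.
Since maximin = minimax = -5, there is a saddle point and the value is -5.

-5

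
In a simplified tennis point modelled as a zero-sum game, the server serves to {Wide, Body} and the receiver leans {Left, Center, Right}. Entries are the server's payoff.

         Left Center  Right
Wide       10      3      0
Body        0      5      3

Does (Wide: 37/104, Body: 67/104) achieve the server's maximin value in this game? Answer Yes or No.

No

Against Left this mix gives (37/104)·10 + (67/104)·0 = 185/52.
Against Center this mix gives (37/104)·3 + (67/104)·5 = 223/52.
Against Right this mix gives (37/104)·0 + (67/104)·3 = 201/104.
The receiver will play Right, holding the server to 201/104. Shifting weight toward the row that does better against Right would raise this floor (the equalizing mix achieves 30/13 against both Right and Left), so the proposed strategy is not optimal.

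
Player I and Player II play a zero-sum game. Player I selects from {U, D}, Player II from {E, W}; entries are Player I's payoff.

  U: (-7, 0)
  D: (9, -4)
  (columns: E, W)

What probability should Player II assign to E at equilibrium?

1/5

Row minima: U → -7, D → -4; maximin = -4.
Column maxima: E → 9, W → 0; minimax = 0.
-4 ≠ 0, so there is no saddle point; optimal play is mixed.
Let Player I play U with probability p. Expected payoff against E: (-7)p + 9(1−p) = −16p + 9; against W: 0p + (-4)(1−p) = 4p − 4.
Setting these equal: −16p + 9 = 4p − 4 ⇒ −20p = -13 ⇒ p = 13/20, and the value is (-16)·(13/20) + 9 = -7/5.
For Player II: with q = P(E), equating U's and D's payoffs gives −7q = 13q − 4 ⇒ q = 1/5.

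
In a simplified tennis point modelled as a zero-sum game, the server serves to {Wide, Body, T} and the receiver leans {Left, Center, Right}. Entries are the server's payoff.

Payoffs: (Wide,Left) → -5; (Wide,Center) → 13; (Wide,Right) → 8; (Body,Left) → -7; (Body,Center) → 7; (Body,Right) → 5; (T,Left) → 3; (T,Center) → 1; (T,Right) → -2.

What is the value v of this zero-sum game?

7/9

Row minima: Wide → -5, Body → -7, T → -2; maximin = -2.
Column maxima: Left → 3, Center → 13, Right → 8; minimax = 3.
-2 ≠ 3, so there is no saddle point; optimal play is mixed.
Body is strictly dominated by Wide, so the server never plays it.
Center is strictly dominated by Right (it gives the server strictly more in every row), so the receiver never plays it.
On the remaining 2×2 (Wide, T vs Left, Right):
Let the server play Wide with probability p. Expected payoff against Left: (-5)p + 3(1−p) = −8p + 3; against Right: 8p + (-2)(1−p) = 10p − 2.
Setting these equal: −8p + 3 = 10p − 2 ⇒ −18p = -5 ⇒ p = 5/18, and the value is (-8)·(5/18) + 3 = 7/9.
For the receiver: with q = P(Left), equating Wide's and T's payoffs gives −13q + 8 = 5q − 2 ⇒ q = 5/9.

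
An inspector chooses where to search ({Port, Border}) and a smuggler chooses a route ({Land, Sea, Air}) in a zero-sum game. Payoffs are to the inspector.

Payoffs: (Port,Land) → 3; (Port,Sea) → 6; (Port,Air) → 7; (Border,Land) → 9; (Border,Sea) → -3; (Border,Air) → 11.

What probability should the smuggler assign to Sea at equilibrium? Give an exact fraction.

2/5

Row minima: Port → 3, Border → -3; maximin = 3.
Column maxima: Land → 9, Sea → 6, Air → 11; minimax = 6.
3 ≠ 6, so there is no saddle point; optimal play is mixed.
Air is strictly dominated by Land (it gives the inspector strictly more in every row), so the smuggler never plays it.
On the remaining 2×2 (Port, Border vs Land, Sea):
Let the inspector play Port with probability p. Expected payoff against Land: 3p + 9(1−p) = −6p + 9; against Sea: 6p + (-3)(1−p) = 9p − 3.
Setting these equal: −6p + 9 = 9p − 3 ⇒ −15p = -12 ⇒ p = 4/5, and the value is (-6)·(4/5) + 9 = 21/5.
For the smuggler: with q = P(Land), equating Port's and Border's payoffs gives −3q + 6 = 12q − 3 ⇒ q = 3/5.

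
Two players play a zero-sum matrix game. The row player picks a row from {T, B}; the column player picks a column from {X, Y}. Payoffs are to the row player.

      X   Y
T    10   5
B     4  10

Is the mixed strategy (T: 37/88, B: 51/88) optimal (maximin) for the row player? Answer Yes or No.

No

Against X this mix gives (37/88)·10 + (51/88)·4 = 287/44.
Against Y this mix gives (37/88)·5 + (51/88)·10 = 695/88.
The column player will play X, holding the row player to 287/44. Shifting weight toward the row that does better against X would raise this floor (the equalizing mix achieves 80/11 against both X and Y), so the proposed strategy is not optimal.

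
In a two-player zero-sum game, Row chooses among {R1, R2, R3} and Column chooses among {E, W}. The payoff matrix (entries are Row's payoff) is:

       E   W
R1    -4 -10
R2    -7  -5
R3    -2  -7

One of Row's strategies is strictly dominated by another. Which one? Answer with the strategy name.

R3 gives a strictly higher payoff than R1 against every column: -2 > -4, -7 > -10.
So R1 is strictly dominated and Row never plays it.

R1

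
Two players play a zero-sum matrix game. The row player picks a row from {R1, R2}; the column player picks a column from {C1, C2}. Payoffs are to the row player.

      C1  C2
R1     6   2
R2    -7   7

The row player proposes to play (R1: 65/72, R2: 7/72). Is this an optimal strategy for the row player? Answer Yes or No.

Against C1 this mix gives (65/72)·6 + (7/72)·(-7) = 341/72.
Against C2 this mix gives (65/72)·2 + (7/72)·7 = 179/72.
The column player will play C2, holding the row player to 179/72. Shifting weight toward the row that does better against C2 would raise this floor (the equalizing mix achieves 28/9 against both C2 and C1), so the proposed strategy is not optimal.

No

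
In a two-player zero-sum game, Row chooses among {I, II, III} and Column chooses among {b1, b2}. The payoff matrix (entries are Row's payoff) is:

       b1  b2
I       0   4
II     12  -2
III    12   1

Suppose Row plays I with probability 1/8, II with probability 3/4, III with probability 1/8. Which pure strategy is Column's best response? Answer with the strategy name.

If Column plays b1, Row's expected payoff is (1/8)·0 + (3/4)·12 + (1/8)·12 = 21/2.
If Column plays b2, Row's expected payoff is (1/8)·4 + (3/4)·(-2) + (1/8)·1 = -7/8.
Column minimizes Row's payoff; the smallest is -7/8, so the best response is b2.

b2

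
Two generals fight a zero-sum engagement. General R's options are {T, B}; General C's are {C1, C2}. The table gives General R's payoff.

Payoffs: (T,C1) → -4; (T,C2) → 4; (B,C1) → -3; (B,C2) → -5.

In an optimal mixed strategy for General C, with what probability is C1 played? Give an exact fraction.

Row minima: T → -4, B → -5; maximin = -4.
Column maxima: C1 → -3, C2 → 4; minimax = -3.
-4 ≠ -3, so there is no saddle point; optimal play is mixed.
Let General R play T with probability p. Expected payoff against C1: (-4)p + (-3)(1−p) = −p − 3; against C2: 4p + (-5)(1−p) = 9p − 5.
Setting these equal: −p − 3 = 9p − 5 ⇒ −10p = -2 ⇒ p = 1/5, and the value is (-1)·(1/5) − 3 = -16/5.
For General C: with q = P(C1), equating T's and B's payoffs gives −8q + 4 = 2q − 5 ⇒ q = 9/10.

9/10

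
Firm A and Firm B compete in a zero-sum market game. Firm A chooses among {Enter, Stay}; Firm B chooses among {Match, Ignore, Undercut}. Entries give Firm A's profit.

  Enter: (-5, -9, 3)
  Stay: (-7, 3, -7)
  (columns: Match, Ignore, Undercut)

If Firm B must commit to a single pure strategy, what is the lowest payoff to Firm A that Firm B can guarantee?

-5

Column maxima: Match → -5, Ignore → 3, Undercut → 3.
The smallest of these is -5.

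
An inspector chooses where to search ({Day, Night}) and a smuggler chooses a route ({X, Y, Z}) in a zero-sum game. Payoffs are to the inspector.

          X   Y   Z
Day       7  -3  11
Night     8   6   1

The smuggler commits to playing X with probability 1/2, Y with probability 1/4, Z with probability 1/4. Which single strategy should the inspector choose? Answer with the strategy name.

Night

Expected payoff of Day: (1/2)·7 + (1/4)·(-3) + (1/4)·11 = 11/2.
Expected payoff of Night: (1/2)·8 + (1/4)·6 + (1/4)·1 = 23/4.
The largest is 23/4, so the inspector's best response is Night.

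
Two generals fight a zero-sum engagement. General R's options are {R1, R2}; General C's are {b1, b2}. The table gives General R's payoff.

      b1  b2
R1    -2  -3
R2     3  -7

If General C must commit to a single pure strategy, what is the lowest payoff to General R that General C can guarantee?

-3

Column maxima: b1 → 3, b2 → -3.
The smallest of these is -3.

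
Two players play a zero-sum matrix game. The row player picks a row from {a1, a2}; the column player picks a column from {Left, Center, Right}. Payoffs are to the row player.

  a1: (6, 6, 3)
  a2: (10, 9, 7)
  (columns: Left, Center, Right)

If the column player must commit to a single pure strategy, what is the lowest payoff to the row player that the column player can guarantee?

Column maxima: Left → 10, Center → 9, Right → 7.
The smallest of these is 7.

7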